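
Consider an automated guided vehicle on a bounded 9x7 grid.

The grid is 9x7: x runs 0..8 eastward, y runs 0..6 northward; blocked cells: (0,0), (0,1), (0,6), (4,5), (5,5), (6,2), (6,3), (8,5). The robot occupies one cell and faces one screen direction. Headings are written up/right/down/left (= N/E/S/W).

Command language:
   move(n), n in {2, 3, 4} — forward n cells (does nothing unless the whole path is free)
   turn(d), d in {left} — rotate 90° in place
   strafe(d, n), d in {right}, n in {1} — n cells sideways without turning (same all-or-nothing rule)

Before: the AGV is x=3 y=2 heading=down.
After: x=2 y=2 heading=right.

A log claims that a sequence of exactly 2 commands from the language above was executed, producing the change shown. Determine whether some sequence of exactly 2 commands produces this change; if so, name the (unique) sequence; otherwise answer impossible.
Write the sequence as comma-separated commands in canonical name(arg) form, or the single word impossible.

strafe(right, 1), turn(left)

key: position moved to (2,2) AND the heading swung to E — translation plus rotation needed
t0: x=3 y=2 heading=down
[1] after strafe(right, 1): x=2 y=2 heading=down
[2] after turn(left): x=2 y=2 heading=right
no other 2-command option fits: unique.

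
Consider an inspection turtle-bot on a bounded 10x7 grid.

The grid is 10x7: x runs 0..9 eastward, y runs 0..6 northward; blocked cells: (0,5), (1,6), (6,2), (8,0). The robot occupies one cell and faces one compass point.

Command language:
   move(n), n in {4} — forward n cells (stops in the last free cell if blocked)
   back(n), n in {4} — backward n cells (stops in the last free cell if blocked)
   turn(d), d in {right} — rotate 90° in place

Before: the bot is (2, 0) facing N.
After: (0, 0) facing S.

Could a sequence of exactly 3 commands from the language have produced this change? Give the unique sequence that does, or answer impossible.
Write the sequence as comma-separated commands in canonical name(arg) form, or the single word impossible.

turn(right), back(4), turn(right)

key: cell and facing (now S) both changed — the 3 commands mix motion and turning
begin: (2, 0) facing N
t=1 turn(right) ⇒ (2, 0) facing E
t=2 back(4) ⇒ (0, 0) facing E
t=3 turn(right) ⇒ (0, 0) facing S
all 27 alternatives checked — unique.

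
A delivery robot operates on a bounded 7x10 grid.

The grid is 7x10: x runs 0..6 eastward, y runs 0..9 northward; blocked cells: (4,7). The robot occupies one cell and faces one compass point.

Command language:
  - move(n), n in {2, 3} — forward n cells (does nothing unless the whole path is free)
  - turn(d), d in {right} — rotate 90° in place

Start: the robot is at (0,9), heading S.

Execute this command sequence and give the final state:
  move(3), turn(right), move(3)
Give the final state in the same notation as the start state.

at (0,6), heading W

begin: at (0,9), heading S
step 1 (move(3)): at (0,6), heading S
step 2 (turn(right)): at (0,6), heading W
step 3 (move(3)): at (0,6), heading W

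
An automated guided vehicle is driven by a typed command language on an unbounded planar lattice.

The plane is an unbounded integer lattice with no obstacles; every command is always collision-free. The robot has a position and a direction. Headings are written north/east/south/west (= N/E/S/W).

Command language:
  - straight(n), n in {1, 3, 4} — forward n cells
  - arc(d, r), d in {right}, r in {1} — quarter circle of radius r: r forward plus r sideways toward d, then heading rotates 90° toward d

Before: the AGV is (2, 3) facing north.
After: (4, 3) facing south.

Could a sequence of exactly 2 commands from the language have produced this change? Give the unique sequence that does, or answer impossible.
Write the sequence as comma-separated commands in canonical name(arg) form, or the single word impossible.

arc(right, 1), arc(right, 1)

key: position moved to (4,3) AND the heading swung to S — translation plus rotation needed
start: (2, 3) facing north
step 1 (arc(right, 1)): (3, 4) facing east
step 2 (arc(right, 1)): (4, 3) facing south
all 16 alternatives checked — unique.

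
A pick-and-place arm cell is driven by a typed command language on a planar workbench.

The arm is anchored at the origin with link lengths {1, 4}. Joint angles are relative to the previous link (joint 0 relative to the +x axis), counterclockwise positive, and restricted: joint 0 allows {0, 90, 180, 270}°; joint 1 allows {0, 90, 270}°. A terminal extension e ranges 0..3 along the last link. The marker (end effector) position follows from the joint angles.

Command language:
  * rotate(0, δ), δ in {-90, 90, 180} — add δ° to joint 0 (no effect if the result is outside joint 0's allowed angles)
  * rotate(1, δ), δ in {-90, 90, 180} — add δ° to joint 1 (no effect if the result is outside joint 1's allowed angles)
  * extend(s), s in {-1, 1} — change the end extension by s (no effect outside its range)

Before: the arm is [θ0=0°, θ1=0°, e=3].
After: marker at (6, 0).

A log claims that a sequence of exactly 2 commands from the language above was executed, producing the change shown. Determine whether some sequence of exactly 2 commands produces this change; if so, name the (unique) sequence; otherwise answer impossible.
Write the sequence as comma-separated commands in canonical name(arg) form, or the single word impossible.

extend(-1), extend(-1)

from: [θ0=0°, θ1=0°, e=3]
step 1 (extend(-1)): [θ0=0°, θ1=0°, e=2]
step 2 (extend(-1)): [θ0=0°, θ1=0°, e=1]
uniquely the one of 64 2-step routes that fits.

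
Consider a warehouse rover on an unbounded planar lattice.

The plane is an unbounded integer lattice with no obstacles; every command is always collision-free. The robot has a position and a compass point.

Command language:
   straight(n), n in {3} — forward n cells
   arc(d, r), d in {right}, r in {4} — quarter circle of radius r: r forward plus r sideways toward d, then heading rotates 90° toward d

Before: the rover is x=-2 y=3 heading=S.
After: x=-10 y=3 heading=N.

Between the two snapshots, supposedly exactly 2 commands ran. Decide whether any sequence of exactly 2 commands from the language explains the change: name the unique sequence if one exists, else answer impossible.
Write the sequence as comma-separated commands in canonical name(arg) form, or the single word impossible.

key: cell and facing (now N) both changed — the 2 commands mix motion and turning
start: x=-2 y=3 heading=S
[1] after arc(right, 4): x=-6 y=-1 heading=W
[2] after arc(right, 4): x=-10 y=3 heading=N
uniquely the one of 4 2-step routes that fits.

arc(right, 4), arc(right, 4)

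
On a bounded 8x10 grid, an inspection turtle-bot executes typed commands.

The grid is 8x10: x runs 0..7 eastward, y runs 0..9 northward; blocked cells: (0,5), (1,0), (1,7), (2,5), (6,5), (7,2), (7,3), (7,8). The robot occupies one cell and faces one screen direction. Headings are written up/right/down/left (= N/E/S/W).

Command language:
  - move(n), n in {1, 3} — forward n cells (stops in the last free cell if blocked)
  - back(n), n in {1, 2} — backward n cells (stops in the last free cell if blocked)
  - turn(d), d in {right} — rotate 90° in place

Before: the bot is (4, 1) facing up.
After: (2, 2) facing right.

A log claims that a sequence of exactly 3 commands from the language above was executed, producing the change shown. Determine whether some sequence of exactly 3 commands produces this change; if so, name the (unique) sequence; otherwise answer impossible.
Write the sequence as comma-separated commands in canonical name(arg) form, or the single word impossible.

move(1), turn(right), back(2)

key: position moved to (2,2) AND the heading swung to E — translation plus rotation needed
t0: (4, 1) facing up
1. move(1) → (4, 2) facing up
2. turn(right) → (4, 2) facing right
3. back(2) → (2, 2) facing right
uniquely the one of 125 3-step routes that fits.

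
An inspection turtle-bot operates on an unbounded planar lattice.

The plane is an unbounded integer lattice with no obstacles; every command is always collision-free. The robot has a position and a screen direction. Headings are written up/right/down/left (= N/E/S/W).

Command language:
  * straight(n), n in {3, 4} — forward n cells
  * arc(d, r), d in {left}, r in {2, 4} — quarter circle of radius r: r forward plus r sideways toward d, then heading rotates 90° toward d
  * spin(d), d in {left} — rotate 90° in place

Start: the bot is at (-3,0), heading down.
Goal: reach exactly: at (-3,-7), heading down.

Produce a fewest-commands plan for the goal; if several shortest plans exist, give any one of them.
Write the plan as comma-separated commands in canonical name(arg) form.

start: at (-3,0), heading down
step 1 (straight(4)): at (-3,-4), heading down
step 2 (straight(3)): at (-3,-7), heading down
no 1-step plan works, so 2 is optimal.

straight(4), straight(3)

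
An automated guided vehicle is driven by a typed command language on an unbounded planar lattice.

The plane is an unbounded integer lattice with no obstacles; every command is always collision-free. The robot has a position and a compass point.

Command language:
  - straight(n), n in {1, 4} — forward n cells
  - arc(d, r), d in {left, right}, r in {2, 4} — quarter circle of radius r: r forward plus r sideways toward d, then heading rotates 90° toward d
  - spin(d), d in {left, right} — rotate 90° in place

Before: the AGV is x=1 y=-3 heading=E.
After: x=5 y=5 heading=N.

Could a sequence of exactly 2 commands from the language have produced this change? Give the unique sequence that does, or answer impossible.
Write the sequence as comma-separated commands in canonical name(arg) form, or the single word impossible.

key: running straight(4) before arc(left, 4) would end elsewhere — order is forced
from: x=1 y=-3 heading=E
t=1 arc(left, 4) ⇒ x=5 y=1 heading=N
t=2 straight(4) ⇒ x=5 y=5 heading=N
all 64 alternatives checked — unique.

arc(left, 4), straight(4)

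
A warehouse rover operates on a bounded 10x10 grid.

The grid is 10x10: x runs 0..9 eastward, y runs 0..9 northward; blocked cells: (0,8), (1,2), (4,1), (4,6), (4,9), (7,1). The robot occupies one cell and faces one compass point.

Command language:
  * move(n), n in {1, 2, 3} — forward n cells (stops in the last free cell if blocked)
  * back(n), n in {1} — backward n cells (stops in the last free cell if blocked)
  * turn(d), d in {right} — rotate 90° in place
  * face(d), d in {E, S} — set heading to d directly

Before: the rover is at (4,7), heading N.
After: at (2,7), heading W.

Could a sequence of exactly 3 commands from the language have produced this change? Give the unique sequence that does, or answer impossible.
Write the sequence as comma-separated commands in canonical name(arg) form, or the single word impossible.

key: position moved to (2,7) AND the heading swung to W — translation plus rotation needed
initial: at (4,7), heading N
step 1 (face(S)): at (4,7), heading S
step 2 (turn(right)): at (4,7), heading W
step 3 (move(2)): at (2,7), heading W
all 343 alternatives checked — unique.

face(S), turn(right), move(2)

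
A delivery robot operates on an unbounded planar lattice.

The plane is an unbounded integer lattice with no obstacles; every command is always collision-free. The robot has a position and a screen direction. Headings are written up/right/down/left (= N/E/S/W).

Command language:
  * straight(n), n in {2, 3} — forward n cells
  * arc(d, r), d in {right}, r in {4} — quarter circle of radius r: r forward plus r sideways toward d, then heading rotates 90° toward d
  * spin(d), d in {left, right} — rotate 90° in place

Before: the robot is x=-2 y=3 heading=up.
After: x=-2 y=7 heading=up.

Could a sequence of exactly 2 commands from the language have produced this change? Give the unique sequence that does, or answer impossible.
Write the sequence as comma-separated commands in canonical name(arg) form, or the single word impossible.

key: still facing N at the end — nothing in the sequence rotates
from: x=-2 y=3 heading=up
1. straight(2) → x=-2 y=5 heading=up
2. straight(2) → x=-2 y=7 heading=up
all 25 alternatives checked — unique.

straight(2), straight(2)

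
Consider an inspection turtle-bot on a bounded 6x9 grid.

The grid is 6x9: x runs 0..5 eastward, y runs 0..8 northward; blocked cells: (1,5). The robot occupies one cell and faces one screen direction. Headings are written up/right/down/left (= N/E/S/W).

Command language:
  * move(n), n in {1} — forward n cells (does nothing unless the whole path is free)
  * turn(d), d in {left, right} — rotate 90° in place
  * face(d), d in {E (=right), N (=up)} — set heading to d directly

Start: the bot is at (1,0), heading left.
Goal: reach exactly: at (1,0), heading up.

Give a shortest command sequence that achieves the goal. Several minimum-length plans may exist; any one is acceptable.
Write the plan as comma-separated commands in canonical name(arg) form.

face(N)

from: at (1,0), heading left
step 1 (face(N)): at (1,0), heading up
nothing shorter than 1 reaches the goal.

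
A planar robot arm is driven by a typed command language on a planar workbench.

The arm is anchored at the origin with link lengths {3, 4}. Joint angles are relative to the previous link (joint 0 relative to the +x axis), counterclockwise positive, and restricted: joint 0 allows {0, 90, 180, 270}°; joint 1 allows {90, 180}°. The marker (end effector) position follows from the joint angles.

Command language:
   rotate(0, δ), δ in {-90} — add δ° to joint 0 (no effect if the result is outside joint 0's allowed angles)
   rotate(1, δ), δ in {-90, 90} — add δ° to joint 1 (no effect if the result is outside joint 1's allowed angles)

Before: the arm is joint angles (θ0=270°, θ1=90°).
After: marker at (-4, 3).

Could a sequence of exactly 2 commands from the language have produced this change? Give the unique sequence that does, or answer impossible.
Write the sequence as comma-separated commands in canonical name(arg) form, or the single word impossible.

t0: joint angles (θ0=270°, θ1=90°)
[1] after rotate(0, -90): joint angles (θ0=180°, θ1=90°)
[2] after rotate(0, -90): joint angles (θ0=90°, θ1=90°)
no rival 2-sequence matches.

rotate(0, -90), rotate(0, -90)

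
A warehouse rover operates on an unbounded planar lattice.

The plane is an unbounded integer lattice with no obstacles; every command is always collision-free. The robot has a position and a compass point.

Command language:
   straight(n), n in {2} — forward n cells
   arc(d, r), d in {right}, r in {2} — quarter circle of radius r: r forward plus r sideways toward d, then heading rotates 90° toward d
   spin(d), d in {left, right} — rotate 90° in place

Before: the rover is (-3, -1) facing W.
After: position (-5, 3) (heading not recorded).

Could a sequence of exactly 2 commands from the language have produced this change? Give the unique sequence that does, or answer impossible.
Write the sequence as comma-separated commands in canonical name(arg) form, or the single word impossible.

arc(right, 2), straight(2)

key: running straight(2) before arc(right, 2) would end elsewhere — order is forced
initial: (-3, -1) facing W
t=1 arc(right, 2) ⇒ (-5, 1) facing N
t=2 straight(2) ⇒ (-5, 3) facing N
all 16 alternatives checked — unique.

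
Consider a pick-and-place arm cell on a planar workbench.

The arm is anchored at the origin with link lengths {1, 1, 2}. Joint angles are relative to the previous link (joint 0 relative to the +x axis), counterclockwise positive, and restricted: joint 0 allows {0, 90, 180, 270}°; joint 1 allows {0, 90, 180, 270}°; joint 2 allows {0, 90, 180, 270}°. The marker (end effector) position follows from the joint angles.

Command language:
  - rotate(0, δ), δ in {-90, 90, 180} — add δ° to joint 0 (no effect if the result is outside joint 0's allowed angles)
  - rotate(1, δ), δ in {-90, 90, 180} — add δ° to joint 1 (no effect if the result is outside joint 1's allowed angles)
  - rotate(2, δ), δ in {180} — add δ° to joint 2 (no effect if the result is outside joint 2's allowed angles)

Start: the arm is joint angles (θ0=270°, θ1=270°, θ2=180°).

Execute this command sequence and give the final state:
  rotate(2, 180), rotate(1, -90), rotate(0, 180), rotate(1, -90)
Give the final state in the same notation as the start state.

initial: joint angles (θ0=270°, θ1=270°, θ2=180°)
1. rotate(2, 180) → joint angles (θ0=270°, θ1=270°, θ2=0°)
2. rotate(1, -90) → joint angles (θ0=270°, θ1=180°, θ2=0°)
3. rotate(0, 180) → joint angles (θ0=90°, θ1=180°, θ2=0°)
4. rotate(1, -90) → joint angles (θ0=90°, θ1=90°, θ2=0°)

joint angles (θ0=90°, θ1=90°, θ2=0°)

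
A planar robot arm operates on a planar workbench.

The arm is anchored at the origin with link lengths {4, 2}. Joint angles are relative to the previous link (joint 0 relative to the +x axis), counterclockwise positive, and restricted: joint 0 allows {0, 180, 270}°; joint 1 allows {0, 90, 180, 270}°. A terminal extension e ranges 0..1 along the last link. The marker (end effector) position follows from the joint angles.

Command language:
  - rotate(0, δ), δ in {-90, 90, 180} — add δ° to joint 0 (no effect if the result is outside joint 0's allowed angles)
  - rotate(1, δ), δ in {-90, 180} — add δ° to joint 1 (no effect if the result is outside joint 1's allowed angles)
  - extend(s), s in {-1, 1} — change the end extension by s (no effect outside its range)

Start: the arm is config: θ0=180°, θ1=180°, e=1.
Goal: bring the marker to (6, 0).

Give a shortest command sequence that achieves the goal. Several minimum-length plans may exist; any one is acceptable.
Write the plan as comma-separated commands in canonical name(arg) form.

rotate(1, 180), rotate(0, 180), extend(-1)

initial: config: θ0=180°, θ1=180°, e=1
t=1 rotate(1, 180) ⇒ config: θ0=180°, θ1=0°, e=1
t=2 rotate(0, 180) ⇒ config: θ0=0°, θ1=0°, e=1
t=3 extend(-1) ⇒ config: θ0=0°, θ1=0°, e=0
shorter routes all fall short; 3 is best.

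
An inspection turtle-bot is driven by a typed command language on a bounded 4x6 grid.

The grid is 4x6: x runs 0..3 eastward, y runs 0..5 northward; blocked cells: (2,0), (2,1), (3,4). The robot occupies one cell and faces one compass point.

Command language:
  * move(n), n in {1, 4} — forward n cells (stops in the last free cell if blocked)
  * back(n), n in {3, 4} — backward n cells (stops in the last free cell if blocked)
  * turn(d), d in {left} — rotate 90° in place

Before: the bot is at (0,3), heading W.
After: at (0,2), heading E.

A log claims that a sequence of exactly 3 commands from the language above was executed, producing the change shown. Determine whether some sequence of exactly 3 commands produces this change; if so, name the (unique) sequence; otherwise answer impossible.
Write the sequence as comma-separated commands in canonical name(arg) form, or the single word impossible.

turn(left), move(1), turn(left)

key: position moved to (0,2) AND the heading swung to E — translation plus rotation needed
from: at (0,3), heading W
1. turn(left) → at (0,3), heading S
2. move(1) → at (0,2), heading S
3. turn(left) → at (0,2), heading E
uniquely the one of 125 3-step routes that fits.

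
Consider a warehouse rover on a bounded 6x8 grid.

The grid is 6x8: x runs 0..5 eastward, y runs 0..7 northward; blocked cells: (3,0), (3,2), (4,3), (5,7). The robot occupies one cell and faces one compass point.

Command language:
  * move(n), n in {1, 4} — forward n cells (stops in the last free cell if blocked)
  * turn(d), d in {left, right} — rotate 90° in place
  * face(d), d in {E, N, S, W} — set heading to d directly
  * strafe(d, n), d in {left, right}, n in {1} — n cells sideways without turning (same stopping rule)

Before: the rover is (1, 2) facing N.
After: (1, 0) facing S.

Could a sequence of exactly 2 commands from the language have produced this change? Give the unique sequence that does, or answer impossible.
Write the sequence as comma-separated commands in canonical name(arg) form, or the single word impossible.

face(S), move(4)

key: running move(4) before face(S) would end elsewhere — order is forced
start: (1, 2) facing N
[1] after face(S): (1, 2) facing S
[2] after move(4): (1, 0) facing S
no other 2-command option fits: unique.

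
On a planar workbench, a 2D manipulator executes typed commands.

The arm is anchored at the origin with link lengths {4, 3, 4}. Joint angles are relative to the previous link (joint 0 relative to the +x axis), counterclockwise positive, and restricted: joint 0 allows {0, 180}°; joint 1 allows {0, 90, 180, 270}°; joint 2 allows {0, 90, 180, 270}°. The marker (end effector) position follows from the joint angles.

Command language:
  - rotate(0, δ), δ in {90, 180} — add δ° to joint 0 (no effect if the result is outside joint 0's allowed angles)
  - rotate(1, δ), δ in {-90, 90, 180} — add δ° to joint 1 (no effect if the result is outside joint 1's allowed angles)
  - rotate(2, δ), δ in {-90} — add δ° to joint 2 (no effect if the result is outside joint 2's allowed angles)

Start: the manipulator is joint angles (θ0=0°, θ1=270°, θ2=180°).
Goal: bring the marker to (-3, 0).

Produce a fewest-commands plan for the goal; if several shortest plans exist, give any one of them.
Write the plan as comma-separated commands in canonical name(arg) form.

start: joint angles (θ0=0°, θ1=270°, θ2=180°)
[1] after rotate(0, 180): joint angles (θ0=180°, θ1=270°, θ2=180°)
[2] after rotate(1, 90): joint angles (θ0=180°, θ1=0°, θ2=180°)
shorter routes all fall short; 2 is best.

rotate(0, 180), rotate(1, 90)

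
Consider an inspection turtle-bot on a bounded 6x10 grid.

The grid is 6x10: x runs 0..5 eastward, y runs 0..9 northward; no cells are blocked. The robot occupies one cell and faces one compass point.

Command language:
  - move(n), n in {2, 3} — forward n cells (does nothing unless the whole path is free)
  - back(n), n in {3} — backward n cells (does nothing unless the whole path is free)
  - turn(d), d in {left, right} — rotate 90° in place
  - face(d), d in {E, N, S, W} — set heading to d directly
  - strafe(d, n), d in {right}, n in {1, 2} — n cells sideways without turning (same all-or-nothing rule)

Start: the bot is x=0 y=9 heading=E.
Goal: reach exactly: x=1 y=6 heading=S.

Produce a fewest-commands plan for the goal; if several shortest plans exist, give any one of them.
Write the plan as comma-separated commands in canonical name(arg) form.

begin: x=0 y=9 heading=E
t=1 turn(left) ⇒ x=0 y=9 heading=N
t=2 back(3) ⇒ x=0 y=6 heading=N
t=3 strafe(right, 1) ⇒ x=1 y=6 heading=N
t=4 face(S) ⇒ x=1 y=6 heading=S
shorter routes all fall short; 4 is best.

turn(left), back(3), strafe(right, 1), face(S)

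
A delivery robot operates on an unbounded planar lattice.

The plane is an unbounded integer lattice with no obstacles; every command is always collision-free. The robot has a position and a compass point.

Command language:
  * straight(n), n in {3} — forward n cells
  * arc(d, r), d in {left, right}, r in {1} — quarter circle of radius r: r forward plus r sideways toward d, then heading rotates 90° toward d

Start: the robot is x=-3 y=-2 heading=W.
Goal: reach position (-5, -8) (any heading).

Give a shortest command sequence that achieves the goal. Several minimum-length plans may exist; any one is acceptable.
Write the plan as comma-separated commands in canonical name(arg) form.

begin: x=-3 y=-2 heading=W
1. straight(3) → x=-6 y=-2 heading=W
2. arc(left, 1) → x=-7 y=-3 heading=S
3. arc(left, 1) → x=-6 y=-4 heading=E
4. arc(right, 1) → x=-5 y=-5 heading=S
5. straight(3) → x=-5 y=-8 heading=S
shorter routes all fall short; 5 is best.

straight(3), arc(left, 1), arc(left, 1), arc(right, 1), straight(3)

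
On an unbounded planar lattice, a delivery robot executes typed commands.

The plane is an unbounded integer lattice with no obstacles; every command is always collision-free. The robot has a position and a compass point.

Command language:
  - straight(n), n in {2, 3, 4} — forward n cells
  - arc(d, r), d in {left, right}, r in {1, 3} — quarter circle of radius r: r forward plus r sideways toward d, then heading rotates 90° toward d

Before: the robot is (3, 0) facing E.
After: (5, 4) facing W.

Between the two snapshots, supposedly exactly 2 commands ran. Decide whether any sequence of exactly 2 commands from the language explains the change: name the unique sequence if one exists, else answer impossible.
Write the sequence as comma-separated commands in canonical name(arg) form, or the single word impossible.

key: cell and facing (now W) both changed — the 2 commands mix motion and turning
t0: (3, 0) facing E
step 1 (arc(left, 3)): (6, 3) facing N
step 2 (arc(left, 1)): (5, 4) facing W
uniquely the one of 49 2-step routes that fits.

arc(left, 3), arc(left, 1)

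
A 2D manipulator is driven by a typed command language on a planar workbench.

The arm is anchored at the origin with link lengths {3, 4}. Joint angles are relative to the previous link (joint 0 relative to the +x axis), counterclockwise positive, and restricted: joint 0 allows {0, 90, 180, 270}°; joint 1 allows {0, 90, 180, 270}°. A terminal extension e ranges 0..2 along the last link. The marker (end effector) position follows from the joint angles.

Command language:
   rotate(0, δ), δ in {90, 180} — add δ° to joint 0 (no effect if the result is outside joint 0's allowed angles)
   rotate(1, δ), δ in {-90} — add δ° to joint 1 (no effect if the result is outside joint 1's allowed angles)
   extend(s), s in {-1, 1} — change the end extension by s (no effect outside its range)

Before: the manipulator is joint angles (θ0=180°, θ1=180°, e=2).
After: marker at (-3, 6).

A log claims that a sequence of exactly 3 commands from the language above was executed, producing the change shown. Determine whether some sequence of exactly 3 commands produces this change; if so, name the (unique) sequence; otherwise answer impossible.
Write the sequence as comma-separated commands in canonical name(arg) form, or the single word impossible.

initial: joint angles (θ0=180°, θ1=180°, e=2)
1. rotate(1, -90) → joint angles (θ0=180°, θ1=90°, e=2)
2. rotate(1, -90) → joint angles (θ0=180°, θ1=0°, e=2)
3. rotate(1, -90) → joint angles (θ0=180°, θ1=270°, e=2)
no rival 3-sequence matches.

rotate(1, -90), rotate(1, -90), rotate(1, -90)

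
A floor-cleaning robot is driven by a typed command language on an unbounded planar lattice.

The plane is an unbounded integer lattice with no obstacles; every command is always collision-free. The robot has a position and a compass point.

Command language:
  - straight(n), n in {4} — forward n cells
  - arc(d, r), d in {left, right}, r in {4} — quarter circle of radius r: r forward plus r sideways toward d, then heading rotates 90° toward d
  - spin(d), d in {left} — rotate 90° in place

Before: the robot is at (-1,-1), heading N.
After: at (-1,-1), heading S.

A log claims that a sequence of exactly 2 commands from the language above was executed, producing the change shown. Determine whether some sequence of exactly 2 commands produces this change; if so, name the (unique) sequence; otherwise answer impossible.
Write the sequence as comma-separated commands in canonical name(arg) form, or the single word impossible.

spin(left), spin(left)

key: parked at (-1,-1) the whole time — nothing moves the robot
initial: at (-1,-1), heading N
t=1 spin(left) ⇒ at (-1,-1), heading W
t=2 spin(left) ⇒ at (-1,-1), heading S
no rival 2-sequence matches.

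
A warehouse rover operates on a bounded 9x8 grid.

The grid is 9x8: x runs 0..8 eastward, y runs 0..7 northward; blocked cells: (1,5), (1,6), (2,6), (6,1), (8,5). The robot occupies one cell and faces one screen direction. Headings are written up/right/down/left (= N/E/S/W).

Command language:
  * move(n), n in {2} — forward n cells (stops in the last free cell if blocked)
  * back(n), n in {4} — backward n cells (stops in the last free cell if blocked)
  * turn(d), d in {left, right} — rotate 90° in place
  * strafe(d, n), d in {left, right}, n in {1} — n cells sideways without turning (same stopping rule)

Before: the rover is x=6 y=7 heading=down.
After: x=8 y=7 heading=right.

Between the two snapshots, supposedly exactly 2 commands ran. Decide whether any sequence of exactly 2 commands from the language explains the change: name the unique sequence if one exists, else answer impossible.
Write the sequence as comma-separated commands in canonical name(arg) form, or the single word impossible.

turn(left), move(2)

key: cell and facing (now E) both changed — the 2 commands mix motion and turning
start: x=6 y=7 heading=down
step 1 (turn(left)): x=6 y=7 heading=right
step 2 (move(2)): x=8 y=7 heading=right
no other 2-command option fits: unique.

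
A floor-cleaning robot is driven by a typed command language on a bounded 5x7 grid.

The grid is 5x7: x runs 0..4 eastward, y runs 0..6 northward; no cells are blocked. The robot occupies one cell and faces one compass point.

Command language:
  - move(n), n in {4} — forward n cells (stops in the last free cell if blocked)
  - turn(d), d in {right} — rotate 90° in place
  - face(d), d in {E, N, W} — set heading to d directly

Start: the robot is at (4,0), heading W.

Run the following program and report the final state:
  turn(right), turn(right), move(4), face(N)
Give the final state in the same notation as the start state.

at (4,0), heading N

t0: at (4,0), heading W
[1] after turn(right): at (4,0), heading N
[2] after turn(right): at (4,0), heading E
[3] after move(4): at (4,0), heading E
[4] after face(N): at (4,0), heading N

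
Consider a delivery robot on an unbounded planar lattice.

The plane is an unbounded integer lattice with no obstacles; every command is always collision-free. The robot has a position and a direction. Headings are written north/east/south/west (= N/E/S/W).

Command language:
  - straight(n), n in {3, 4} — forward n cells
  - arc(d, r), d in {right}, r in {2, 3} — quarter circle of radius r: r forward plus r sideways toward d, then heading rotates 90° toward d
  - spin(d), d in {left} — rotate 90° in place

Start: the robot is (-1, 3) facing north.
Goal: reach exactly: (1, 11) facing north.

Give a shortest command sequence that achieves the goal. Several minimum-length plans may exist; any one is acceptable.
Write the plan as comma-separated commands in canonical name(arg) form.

initial: (-1, 3) facing north
step 1 (straight(3)): (-1, 6) facing north
step 2 (straight(3)): (-1, 9) facing north
step 3 (arc(right, 2)): (1, 11) facing east
step 4 (spin(left)): (1, 11) facing north
no 3-step plan works, so 4 is optimal.

straight(3), straight(3), arc(right, 2), spin(left)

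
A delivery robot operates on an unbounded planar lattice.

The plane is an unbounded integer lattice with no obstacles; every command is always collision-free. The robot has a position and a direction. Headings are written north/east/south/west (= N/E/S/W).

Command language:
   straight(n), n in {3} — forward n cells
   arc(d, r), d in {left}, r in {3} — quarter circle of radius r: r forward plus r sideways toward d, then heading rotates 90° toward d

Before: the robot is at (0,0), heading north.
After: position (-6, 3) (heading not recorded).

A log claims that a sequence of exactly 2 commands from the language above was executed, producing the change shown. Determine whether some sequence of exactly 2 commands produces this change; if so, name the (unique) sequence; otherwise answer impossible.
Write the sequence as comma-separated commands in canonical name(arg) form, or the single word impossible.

key: running straight(3) before arc(left, 3) would end elsewhere — order is forced
start: at (0,0), heading north
step 1 (arc(left, 3)): at (-3,3), heading west
step 2 (straight(3)): at (-6,3), heading west
all 4 alternatives checked — unique.

arc(left, 3), straight(3)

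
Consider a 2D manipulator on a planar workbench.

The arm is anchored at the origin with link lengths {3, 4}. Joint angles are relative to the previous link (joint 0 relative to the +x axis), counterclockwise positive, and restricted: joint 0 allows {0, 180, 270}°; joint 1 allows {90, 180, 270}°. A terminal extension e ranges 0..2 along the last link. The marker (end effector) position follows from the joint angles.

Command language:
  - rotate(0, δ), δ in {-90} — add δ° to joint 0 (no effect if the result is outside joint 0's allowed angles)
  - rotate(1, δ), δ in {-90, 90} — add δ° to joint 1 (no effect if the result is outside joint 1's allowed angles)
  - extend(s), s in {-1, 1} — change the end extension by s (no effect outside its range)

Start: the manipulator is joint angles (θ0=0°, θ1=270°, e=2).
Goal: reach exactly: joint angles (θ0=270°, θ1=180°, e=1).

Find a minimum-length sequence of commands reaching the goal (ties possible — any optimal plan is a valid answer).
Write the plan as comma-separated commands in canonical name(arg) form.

start: joint angles (θ0=0°, θ1=270°, e=2)
1. rotate(0, -90) → joint angles (θ0=270°, θ1=270°, e=2)
2. extend(-1) → joint angles (θ0=270°, θ1=270°, e=1)
3. rotate(1, -90) → joint angles (θ0=270°, θ1=180°, e=1)
nothing shorter than 3 reaches the goal.

rotate(0, -90), extend(-1), rotate(1, -90)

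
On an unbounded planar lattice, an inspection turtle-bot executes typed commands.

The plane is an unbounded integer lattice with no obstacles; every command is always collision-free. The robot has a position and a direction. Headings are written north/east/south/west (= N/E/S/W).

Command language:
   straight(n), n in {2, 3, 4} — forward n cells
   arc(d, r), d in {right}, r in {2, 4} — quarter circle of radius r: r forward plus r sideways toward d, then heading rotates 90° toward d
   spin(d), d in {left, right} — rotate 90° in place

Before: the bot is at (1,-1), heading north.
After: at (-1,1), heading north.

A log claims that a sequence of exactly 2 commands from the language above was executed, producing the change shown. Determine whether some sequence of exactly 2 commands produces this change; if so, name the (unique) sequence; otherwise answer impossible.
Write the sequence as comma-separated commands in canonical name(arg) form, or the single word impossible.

spin(left), arc(right, 2)

key: running arc(right, 2) before spin(left) would end elsewhere — order is forced
from: at (1,-1), heading north
t=1 spin(left) ⇒ at (1,-1), heading west
t=2 arc(right, 2) ⇒ at (-1,1), heading north
no rival 2-sequence matches.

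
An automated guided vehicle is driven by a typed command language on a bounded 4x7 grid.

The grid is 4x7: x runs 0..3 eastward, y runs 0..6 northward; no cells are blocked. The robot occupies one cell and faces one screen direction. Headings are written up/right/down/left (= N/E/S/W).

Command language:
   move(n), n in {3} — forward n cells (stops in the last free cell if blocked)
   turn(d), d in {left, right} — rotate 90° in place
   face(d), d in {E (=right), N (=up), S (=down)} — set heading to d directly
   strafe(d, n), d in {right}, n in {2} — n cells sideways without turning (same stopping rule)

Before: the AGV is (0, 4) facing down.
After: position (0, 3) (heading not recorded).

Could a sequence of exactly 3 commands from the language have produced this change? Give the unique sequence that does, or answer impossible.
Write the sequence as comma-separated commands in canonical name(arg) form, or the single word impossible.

key: order matters: swapping move(3) and strafe(right, 2) lands elsewhere
from: (0, 4) facing down
t=1 move(3) ⇒ (0, 1) facing down
t=2 turn(right) ⇒ (0, 1) facing left
t=3 strafe(right, 2) ⇒ (0, 3) facing left
uniquely the one of 343 3-step routes that fits.

move(3), turn(right), strafe(right, 2)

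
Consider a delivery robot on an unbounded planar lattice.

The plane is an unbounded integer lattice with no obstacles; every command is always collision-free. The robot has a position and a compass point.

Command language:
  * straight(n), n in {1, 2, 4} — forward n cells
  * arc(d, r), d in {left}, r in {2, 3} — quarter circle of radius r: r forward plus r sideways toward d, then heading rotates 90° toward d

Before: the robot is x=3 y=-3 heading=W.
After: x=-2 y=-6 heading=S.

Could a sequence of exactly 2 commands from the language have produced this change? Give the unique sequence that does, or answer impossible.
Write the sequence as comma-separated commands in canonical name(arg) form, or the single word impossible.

straight(2), arc(left, 3)

key: position moved to (-2,-6) AND the heading swung to S — translation plus rotation needed
from: x=3 y=-3 heading=W
[1] after straight(2): x=1 y=-3 heading=W
[2] after arc(left, 3): x=-2 y=-6 heading=S
all 25 alternatives checked — unique.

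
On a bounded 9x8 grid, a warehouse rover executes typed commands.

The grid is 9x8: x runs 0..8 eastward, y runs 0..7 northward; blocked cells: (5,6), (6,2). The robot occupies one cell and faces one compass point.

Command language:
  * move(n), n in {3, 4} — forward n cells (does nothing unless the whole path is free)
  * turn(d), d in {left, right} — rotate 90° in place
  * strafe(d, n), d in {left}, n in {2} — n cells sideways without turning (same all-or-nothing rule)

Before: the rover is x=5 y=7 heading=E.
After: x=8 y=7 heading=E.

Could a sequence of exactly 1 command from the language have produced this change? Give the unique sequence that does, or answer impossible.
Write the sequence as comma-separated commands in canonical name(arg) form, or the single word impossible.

move(3)

key: heading stays E — the single command does not turn
initial: x=5 y=7 heading=E
[1] after move(3): x=8 y=7 heading=E
no other 1-command option fits: unique.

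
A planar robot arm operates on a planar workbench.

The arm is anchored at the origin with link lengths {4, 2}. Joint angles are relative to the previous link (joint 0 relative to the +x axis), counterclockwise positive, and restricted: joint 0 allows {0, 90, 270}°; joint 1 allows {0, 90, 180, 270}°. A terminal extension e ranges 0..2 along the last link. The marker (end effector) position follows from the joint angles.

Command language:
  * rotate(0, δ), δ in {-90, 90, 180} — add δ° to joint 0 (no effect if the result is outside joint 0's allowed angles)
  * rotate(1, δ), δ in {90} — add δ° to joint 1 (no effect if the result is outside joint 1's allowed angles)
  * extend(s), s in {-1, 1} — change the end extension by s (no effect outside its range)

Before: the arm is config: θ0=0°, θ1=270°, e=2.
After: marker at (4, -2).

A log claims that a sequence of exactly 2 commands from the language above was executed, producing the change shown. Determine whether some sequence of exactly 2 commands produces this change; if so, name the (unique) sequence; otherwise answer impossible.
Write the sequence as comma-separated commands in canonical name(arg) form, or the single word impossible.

initial: config: θ0=0°, θ1=270°, e=2
1. extend(-1) → config: θ0=0°, θ1=270°, e=1
2. extend(-1) → config: θ0=0°, θ1=270°, e=0
all 36 alternatives checked — unique.

extend(-1), extend(-1)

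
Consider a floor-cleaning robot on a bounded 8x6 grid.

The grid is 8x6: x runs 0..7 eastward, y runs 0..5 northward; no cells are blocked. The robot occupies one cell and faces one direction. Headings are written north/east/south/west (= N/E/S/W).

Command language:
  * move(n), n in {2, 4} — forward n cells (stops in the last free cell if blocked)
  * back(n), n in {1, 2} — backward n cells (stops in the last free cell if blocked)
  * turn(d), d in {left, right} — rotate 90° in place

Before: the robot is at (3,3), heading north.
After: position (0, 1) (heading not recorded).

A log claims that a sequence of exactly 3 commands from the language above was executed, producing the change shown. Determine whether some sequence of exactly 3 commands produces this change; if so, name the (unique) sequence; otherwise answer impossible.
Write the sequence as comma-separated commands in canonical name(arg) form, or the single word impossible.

back(2), turn(left), move(4)

key: move(4) runs into the grid edge before its full distance
start: at (3,3), heading north
1. back(2) → at (3,1), heading north
2. turn(left) → at (3,1), heading west
3. move(4) → at (0,1), heading west
uniquely the one of 216 3-step routes that fits.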